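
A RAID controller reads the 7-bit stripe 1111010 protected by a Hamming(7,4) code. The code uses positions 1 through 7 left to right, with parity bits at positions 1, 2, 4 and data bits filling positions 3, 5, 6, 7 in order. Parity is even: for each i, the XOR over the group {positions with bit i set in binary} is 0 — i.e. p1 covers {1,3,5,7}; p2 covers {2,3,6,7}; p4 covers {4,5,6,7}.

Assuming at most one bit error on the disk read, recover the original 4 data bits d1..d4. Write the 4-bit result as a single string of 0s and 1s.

s1 (pos 1,3,5,7): 1⊕1⊕0⊕0 = 0
s2 (pos 2,3,6,7): 1⊕1⊕1⊕0 = 1
s4 (pos 4,5,6,7): 1⊕0⊕1⊕0 = 0
Syndrome s4…s1 = 010 → error at position 2.
Flip position 2: 1111010 → 1011010
Read data bits from positions 3,5,6,7: 1010

1010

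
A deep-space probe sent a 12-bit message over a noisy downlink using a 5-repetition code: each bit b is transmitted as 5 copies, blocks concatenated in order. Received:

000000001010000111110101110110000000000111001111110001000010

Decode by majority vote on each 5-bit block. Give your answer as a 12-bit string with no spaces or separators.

Block 1 (00000): 0 ones → 0
Block 2 (00010): 1 one → 0
Block 3 (10000): 1 one → 0
Block 4 (11111): 5 ones → 1
Block 5 (01011): 3 ones → 1
Block 6 (10110): 3 ones → 1
Block 7 (00000): 0 ones → 0
Block 8 (00001): 1 one → 0
Block 9 (11001): 3 ones → 1
Block 10 (11111): 5 ones → 1
Block 11 (00010): 1 one → 0
Block 12 (00010): 1 one → 0

000111001100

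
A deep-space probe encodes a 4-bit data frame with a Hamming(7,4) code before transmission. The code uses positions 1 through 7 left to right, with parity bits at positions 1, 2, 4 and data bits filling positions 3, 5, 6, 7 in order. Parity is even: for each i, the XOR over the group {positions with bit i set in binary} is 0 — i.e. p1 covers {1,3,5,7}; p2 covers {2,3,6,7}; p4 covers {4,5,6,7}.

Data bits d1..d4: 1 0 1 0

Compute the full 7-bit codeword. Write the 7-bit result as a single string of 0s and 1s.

Place data at non-parity positions: p1 p2 1 p4 0 1 0
p1 (pos 1,3,5,7): XOR of data positions = 1⊕0⊕0 = 1
p2 (pos 2,3,6,7): XOR of data positions = 1⊕1⊕0 = 0
p4 (pos 4,5,6,7): XOR of data positions = 0⊕1⊕0 = 1
Codeword: 1011010

1011010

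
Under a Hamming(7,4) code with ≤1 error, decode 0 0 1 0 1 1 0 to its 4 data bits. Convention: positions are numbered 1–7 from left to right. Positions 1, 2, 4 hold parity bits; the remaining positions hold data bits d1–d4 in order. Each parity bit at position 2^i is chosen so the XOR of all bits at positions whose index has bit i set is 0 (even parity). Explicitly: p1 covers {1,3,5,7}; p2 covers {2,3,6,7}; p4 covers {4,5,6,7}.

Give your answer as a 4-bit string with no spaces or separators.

s1 (pos 1,3,5,7): 0⊕1⊕1⊕0 = 0
s2 (pos 2,3,6,7): 0⊕1⊕1⊕0 = 0
s4 (pos 4,5,6,7): 0⊕1⊕1⊕0 = 0
Syndrome s4…s1 = 000 → no error.
Read data bits from positions 3,5,6,7: 1110

1110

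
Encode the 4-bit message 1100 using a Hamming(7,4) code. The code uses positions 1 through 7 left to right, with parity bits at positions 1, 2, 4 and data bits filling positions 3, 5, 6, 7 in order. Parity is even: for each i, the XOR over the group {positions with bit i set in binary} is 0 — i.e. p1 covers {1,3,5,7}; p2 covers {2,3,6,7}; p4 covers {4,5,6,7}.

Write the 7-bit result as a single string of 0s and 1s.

0111100

Place data at non-parity positions: p1 p2 1 p4 1 0 0
p1 (pos 1,3,5,7): XOR of data positions = 1⊕1⊕0 = 0
p2 (pos 2,3,6,7): XOR of data positions = 1⊕0⊕0 = 1
p4 (pos 4,5,6,7): XOR of data positions = 1⊕0⊕0 = 1
Codeword: 0111100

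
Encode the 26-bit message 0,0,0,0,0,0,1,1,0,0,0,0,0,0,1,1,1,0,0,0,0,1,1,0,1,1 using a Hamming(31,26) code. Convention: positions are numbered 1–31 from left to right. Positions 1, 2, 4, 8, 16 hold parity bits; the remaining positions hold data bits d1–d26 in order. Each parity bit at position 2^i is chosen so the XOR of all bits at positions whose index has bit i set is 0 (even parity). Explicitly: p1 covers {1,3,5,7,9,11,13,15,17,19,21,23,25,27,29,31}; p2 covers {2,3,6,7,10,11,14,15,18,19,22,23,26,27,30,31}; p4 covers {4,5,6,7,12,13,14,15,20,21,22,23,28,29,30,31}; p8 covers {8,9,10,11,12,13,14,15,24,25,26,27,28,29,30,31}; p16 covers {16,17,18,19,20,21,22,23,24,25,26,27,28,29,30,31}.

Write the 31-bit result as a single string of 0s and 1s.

Place data at non-parity positions: p1 p2 0 p4 0 0 0 p8 0 0 1 1 0 0 0 p16 0 0 0 1 1 1 0 0 0 0 1 1 0 1 1
p1 (pos 1,3,5,7,9,11,13,15,17,19,21,23,25,27,29,31): XOR of data positions = 0⊕0⊕0⊕0⊕1⊕0⊕0⊕0⊕0⊕1⊕0⊕0⊕1⊕0⊕1 = 0
p2 (pos 2,3,6,7,10,11,14,15,18,19,22,23,26,27,30,31): XOR of data positions = 0⊕0⊕0⊕0⊕1⊕0⊕0⊕0⊕0⊕1⊕0⊕0⊕1⊕1⊕1 = 1
p4 (pos 4,5,6,7,12,13,14,15,20,21,22,23,28,29,30,31): XOR of data positions = 0⊕0⊕0⊕1⊕0⊕0⊕0⊕1⊕1⊕1⊕0⊕1⊕0⊕1⊕1 = 1
p8 (pos 8,9,10,11,12,13,14,15,24,25,26,27,28,29,30,31): XOR of data positions = 0⊕0⊕1⊕1⊕0⊕0⊕0⊕0⊕0⊕0⊕1⊕1⊕0⊕1⊕1 = 0
p16 (pos 16,17,18,19,20,21,22,23,24,25,26,27,28,29,30,31): XOR of data positions = 0⊕0⊕0⊕1⊕1⊕1⊕0⊕0⊕0⊕0⊕1⊕1⊕0⊕1⊕1 = 1
Codeword: 0101000000110001000111000011011

0101000000110001000111000011011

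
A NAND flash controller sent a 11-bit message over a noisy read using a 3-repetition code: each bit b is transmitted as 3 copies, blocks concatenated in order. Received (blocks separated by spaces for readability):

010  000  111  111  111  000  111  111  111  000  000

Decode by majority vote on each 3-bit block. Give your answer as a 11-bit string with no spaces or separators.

00111011100

Block 1 (010): 1 one → 0
Block 2 (000): 0 ones → 0
Block 3 (111): 3 ones → 1
Block 4 (111): 3 ones → 1
Block 5 (111): 3 ones → 1
Block 6 (000): 0 ones → 0
Block 7 (111): 3 ones → 1
Block 8 (111): 3 ones → 1
Block 9 (111): 3 ones → 1
Block 10 (000): 0 ones → 0
Block 11 (000): 0 ones → 0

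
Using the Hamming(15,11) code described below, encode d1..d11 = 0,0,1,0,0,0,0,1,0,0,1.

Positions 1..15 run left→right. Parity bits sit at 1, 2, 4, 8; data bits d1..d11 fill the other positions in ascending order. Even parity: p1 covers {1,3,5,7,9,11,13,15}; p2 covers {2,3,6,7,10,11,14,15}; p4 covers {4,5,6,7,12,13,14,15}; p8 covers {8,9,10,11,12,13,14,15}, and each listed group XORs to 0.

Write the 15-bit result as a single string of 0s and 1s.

Place data at non-parity positions: p1 p2 0 p4 0 1 0 p8 0 0 0 1 0 0 1
p1 (pos 1,3,5,7,9,11,13,15): XOR of data positions = 0⊕0⊕0⊕0⊕0⊕0⊕1 = 1
p2 (pos 2,3,6,7,10,11,14,15): XOR of data positions = 0⊕1⊕0⊕0⊕0⊕0⊕1 = 0
p4 (pos 4,5,6,7,12,13,14,15): XOR of data positions = 0⊕1⊕0⊕1⊕0⊕0⊕1 = 1
p8 (pos 8,9,10,11,12,13,14,15): XOR of data positions = 0⊕0⊕0⊕1⊕0⊕0⊕1 = 0
Codeword: 100101000001001

100101000001001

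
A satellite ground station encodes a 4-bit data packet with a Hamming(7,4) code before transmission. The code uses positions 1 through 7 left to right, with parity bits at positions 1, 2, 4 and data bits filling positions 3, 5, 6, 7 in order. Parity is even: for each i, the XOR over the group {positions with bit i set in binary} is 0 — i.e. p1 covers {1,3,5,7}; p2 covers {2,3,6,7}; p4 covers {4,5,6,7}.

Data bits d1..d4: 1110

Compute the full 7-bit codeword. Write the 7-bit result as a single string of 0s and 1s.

Place data at non-parity positions: p1 p2 1 p4 1 1 0
p1 (pos 1,3,5,7): XOR of data positions = 1⊕1⊕0 = 0
p2 (pos 2,3,6,7): XOR of data positions = 1⊕1⊕0 = 0
p4 (pos 4,5,6,7): XOR of data positions = 1⊕1⊕0 = 0
Codeword: 0010110

0010110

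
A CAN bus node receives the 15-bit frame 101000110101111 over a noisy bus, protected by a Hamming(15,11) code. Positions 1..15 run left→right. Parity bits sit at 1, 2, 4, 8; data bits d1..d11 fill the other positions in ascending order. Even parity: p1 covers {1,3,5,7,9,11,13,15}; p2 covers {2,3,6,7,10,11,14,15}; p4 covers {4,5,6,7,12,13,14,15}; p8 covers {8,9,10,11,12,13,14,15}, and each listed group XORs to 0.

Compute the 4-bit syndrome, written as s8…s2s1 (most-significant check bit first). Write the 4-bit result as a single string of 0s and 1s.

s1 (pos 1,3,5,7,9,11,13,15): 1⊕1⊕0⊕1⊕0⊕0⊕1⊕1 = 1
s2 (pos 2,3,6,7,10,11,14,15): 0⊕1⊕0⊕1⊕1⊕0⊕1⊕1 = 1
s4 (pos 4,5,6,7,12,13,14,15): 0⊕0⊕0⊕1⊕1⊕1⊕1⊕1 = 1
s8 (pos 8,9,10,11,12,13,14,15): 1⊕0⊕1⊕0⊕1⊕1⊕1⊕1 = 0
Syndrome s8…s1 = 0111 → error at position 7.

0111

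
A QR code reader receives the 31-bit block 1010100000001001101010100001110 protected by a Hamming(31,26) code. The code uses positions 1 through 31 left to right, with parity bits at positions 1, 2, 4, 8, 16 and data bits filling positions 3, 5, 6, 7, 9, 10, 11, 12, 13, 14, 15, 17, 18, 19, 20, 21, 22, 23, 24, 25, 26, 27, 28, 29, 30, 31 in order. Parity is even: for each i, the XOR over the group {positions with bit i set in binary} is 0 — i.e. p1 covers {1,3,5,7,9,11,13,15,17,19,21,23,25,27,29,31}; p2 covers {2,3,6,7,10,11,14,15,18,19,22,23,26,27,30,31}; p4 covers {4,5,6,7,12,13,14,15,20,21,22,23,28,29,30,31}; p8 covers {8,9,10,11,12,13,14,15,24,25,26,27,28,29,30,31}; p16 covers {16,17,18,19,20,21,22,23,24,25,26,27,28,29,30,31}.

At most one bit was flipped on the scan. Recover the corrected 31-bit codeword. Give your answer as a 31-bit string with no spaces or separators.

1010000000001001101010100001110

s1 (pos 1,3,5,7,9,11,13,15,17,19,21,23,25,27,29,31): 1⊕1⊕1⊕0⊕0⊕0⊕1⊕0⊕1⊕1⊕1⊕1⊕0⊕0⊕1⊕0 = 1
s2 (pos 2,3,6,7,10,11,14,15,18,19,22,23,26,27,30,31): 0⊕1⊕0⊕0⊕0⊕0⊕0⊕0⊕0⊕1⊕0⊕1⊕0⊕0⊕1⊕0 = 0
s4 (pos 4,5,6,7,12,13,14,15,20,21,22,23,28,29,30,31): 0⊕1⊕0⊕0⊕0⊕1⊕0⊕0⊕0⊕1⊕0⊕1⊕1⊕1⊕1⊕0 = 1
s8 (pos 8,9,10,11,12,13,14,15,24,25,26,27,28,29,30,31): 0⊕0⊕0⊕0⊕0⊕1⊕0⊕0⊕0⊕0⊕0⊕0⊕1⊕1⊕1⊕0 = 0
s16 (pos 16,17,18,19,20,21,22,23,24,25,26,27,28,29,30,31): 1⊕1⊕0⊕1⊕0⊕1⊕0⊕1⊕0⊕0⊕0⊕0⊕1⊕1⊕1⊕0 = 0
Syndrome s16…s1 = 00101 → error at position 5.
Flip position 5: 1010100000001001101010100001110 → 1010000000001001101010100001110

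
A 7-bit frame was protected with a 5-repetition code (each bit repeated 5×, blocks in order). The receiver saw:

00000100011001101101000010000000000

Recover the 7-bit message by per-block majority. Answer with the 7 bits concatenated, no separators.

Block 1 (00000): 0 ones → 0
Block 2 (10001): 2 ones → 0
Block 3 (10011): 3 ones → 1
Block 4 (01101): 3 ones → 1
Block 5 (00001): 1 one → 0
Block 6 (00000): 0 ones → 0
Block 7 (00000): 0 ones → 0

0011000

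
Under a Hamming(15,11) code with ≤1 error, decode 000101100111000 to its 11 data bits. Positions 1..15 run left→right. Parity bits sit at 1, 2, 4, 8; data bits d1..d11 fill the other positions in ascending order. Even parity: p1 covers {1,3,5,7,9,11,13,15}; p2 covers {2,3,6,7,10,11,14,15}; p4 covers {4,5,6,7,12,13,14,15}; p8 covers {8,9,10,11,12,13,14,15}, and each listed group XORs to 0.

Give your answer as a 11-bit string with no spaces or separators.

s1 (pos 1,3,5,7,9,11,13,15): 0⊕0⊕0⊕1⊕0⊕1⊕0⊕0 = 0
s2 (pos 2,3,6,7,10,11,14,15): 0⊕0⊕1⊕1⊕1⊕1⊕0⊕0 = 0
s4 (pos 4,5,6,7,12,13,14,15): 1⊕0⊕1⊕1⊕1⊕0⊕0⊕0 = 0
s8 (pos 8,9,10,11,12,13,14,15): 0⊕0⊕1⊕1⊕1⊕0⊕0⊕0 = 1
Syndrome s8…s1 = 1000 → error at position 8.
Flip position 8: 000101100111000 → 000101110111000
Read data bits from positions 3,5,6,7,9,10,11,12,13,14,15: 00110111000

00110111000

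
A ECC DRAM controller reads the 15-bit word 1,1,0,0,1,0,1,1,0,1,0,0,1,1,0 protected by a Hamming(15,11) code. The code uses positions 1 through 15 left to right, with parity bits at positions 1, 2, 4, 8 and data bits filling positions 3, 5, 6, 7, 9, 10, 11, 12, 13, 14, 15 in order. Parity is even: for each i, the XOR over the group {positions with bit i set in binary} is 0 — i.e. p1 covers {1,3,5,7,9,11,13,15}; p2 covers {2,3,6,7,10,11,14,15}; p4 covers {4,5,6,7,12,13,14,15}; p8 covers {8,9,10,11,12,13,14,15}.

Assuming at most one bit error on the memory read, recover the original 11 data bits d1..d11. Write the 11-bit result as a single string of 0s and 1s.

01010100110

s1 (pos 1,3,5,7,9,11,13,15): 1⊕0⊕1⊕1⊕0⊕0⊕1⊕0 = 0
s2 (pos 2,3,6,7,10,11,14,15): 1⊕0⊕0⊕1⊕1⊕0⊕1⊕0 = 0
s4 (pos 4,5,6,7,12,13,14,15): 0⊕1⊕0⊕1⊕0⊕1⊕1⊕0 = 0
s8 (pos 8,9,10,11,12,13,14,15): 1⊕0⊕1⊕0⊕0⊕1⊕1⊕0 = 0
Syndrome s8…s1 = 0000 → no error.
Read data bits from positions 3,5,6,7,9,10,11,12,13,14,15: 01010100110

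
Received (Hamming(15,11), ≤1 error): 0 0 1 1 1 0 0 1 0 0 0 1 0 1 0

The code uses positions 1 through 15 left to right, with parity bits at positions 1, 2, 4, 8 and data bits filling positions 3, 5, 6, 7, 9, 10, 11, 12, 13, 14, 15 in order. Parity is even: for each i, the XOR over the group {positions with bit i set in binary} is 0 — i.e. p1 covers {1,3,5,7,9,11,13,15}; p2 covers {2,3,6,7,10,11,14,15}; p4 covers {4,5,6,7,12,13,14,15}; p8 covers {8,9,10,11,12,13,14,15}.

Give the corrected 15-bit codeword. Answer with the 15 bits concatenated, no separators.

s1 (pos 1,3,5,7,9,11,13,15): 0⊕1⊕1⊕0⊕0⊕0⊕0⊕0 = 0
s2 (pos 2,3,6,7,10,11,14,15): 0⊕1⊕0⊕0⊕0⊕0⊕1⊕0 = 0
s4 (pos 4,5,6,7,12,13,14,15): 1⊕1⊕0⊕0⊕1⊕0⊕1⊕0 = 0
s8 (pos 8,9,10,11,12,13,14,15): 1⊕0⊕0⊕0⊕1⊕0⊕1⊕0 = 1
Syndrome s8…s1 = 1000 → error at position 8.
Flip position 8: 001110010001010 → 001110000001010

001110000001010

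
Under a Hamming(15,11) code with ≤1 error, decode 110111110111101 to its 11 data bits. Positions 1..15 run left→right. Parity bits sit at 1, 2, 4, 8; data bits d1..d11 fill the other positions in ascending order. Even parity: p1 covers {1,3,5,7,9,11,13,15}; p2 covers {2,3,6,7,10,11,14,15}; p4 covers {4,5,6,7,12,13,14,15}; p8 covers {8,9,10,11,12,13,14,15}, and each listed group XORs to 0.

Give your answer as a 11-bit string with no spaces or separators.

s1 (pos 1,3,5,7,9,11,13,15): 1⊕0⊕1⊕1⊕0⊕1⊕1⊕1 = 0
s2 (pos 2,3,6,7,10,11,14,15): 1⊕0⊕1⊕1⊕1⊕1⊕0⊕1 = 0
s4 (pos 4,5,6,7,12,13,14,15): 1⊕1⊕1⊕1⊕1⊕1⊕0⊕1 = 1
s8 (pos 8,9,10,11,12,13,14,15): 1⊕0⊕1⊕1⊕1⊕1⊕0⊕1 = 0
Syndrome s8…s1 = 0100 → error at position 4.
Flip position 4: 110111110111101 → 110011110111101
Read data bits from positions 3,5,6,7,9,10,11,12,13,14,15: 01110111101

01110111101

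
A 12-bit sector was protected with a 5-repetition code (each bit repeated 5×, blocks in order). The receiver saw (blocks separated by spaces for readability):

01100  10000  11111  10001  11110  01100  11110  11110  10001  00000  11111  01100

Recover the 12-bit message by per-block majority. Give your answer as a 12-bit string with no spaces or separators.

Block 1 (01100): 2 ones → 0
Block 2 (10000): 1 one → 0
Block 3 (11111): 5 ones → 1
Block 4 (10001): 2 ones → 0
Block 5 (11110): 4 ones → 1
Block 6 (01100): 2 ones → 0
Block 7 (11110): 4 ones → 1
Block 8 (11110): 4 ones → 1
Block 9 (10001): 2 ones → 0
Block 10 (00000): 0 ones → 0
Block 11 (11111): 5 ones → 1
Block 12 (01100): 2 ones → 0

001010110010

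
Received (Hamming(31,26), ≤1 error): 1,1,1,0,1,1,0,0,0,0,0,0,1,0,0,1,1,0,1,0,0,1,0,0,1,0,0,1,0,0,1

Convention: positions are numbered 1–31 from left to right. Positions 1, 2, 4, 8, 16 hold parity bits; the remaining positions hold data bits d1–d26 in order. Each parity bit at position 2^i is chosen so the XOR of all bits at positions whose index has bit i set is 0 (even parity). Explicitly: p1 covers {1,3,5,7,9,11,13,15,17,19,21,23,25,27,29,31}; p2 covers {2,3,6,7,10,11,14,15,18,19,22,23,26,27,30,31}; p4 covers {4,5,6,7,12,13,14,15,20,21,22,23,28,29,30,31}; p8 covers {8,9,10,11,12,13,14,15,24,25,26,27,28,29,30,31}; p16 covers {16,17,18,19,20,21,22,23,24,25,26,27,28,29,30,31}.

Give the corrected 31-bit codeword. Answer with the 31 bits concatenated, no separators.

1110110000001000101001001001001

s1 (pos 1,3,5,7,9,11,13,15,17,19,21,23,25,27,29,31): 1⊕1⊕1⊕0⊕0⊕0⊕1⊕0⊕1⊕1⊕0⊕0⊕1⊕0⊕0⊕1 = 0
s2 (pos 2,3,6,7,10,11,14,15,18,19,22,23,26,27,30,31): 1⊕1⊕1⊕0⊕0⊕0⊕0⊕0⊕0⊕1⊕1⊕0⊕0⊕0⊕0⊕1 = 0
s4 (pos 4,5,6,7,12,13,14,15,20,21,22,23,28,29,30,31): 0⊕1⊕1⊕0⊕0⊕1⊕0⊕0⊕0⊕0⊕1⊕0⊕1⊕0⊕0⊕1 = 0
s8 (pos 8,9,10,11,12,13,14,15,24,25,26,27,28,29,30,31): 0⊕0⊕0⊕0⊕0⊕1⊕0⊕0⊕0⊕1⊕0⊕0⊕1⊕0⊕0⊕1 = 0
s16 (pos 16,17,18,19,20,21,22,23,24,25,26,27,28,29,30,31): 1⊕1⊕0⊕1⊕0⊕0⊕1⊕0⊕0⊕1⊕0⊕0⊕1⊕0⊕0⊕1 = 1
Syndrome s16…s1 = 10000 → error at position 16.
Flip position 16: 1110110000001001101001001001001 → 1110110000001000101001001001001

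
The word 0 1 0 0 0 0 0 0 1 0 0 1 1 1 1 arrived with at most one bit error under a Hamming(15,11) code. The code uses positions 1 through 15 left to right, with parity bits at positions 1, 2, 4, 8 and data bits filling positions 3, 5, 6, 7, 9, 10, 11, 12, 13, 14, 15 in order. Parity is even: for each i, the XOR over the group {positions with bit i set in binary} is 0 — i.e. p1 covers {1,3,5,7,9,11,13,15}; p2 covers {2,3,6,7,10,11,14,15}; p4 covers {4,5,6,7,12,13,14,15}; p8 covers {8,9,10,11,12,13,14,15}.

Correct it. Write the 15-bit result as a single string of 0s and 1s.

s1 (pos 1,3,5,7,9,11,13,15): 0⊕0⊕0⊕0⊕1⊕0⊕1⊕1 = 1
s2 (pos 2,3,6,7,10,11,14,15): 1⊕0⊕0⊕0⊕0⊕0⊕1⊕1 = 1
s4 (pos 4,5,6,7,12,13,14,15): 0⊕0⊕0⊕0⊕1⊕1⊕1⊕1 = 0
s8 (pos 8,9,10,11,12,13,14,15): 0⊕1⊕0⊕0⊕1⊕1⊕1⊕1 = 1
Syndrome s8…s1 = 1011 → error at position 11.
Flip position 11: 010000001001111 → 010000001011111

010000001011111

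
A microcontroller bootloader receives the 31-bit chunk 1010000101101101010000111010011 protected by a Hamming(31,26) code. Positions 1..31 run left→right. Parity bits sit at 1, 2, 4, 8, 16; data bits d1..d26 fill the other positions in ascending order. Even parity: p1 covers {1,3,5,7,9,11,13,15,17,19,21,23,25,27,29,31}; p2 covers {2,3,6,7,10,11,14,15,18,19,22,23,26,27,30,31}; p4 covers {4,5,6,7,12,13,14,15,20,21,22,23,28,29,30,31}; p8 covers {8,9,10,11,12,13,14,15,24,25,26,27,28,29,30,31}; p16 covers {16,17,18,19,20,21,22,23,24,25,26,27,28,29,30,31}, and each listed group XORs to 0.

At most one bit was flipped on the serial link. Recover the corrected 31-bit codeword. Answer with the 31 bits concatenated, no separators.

s1 (pos 1,3,5,7,9,11,13,15,17,19,21,23,25,27,29,31): 1⊕1⊕0⊕0⊕0⊕1⊕1⊕0⊕0⊕0⊕0⊕1⊕1⊕1⊕0⊕1 = 0
s2 (pos 2,3,6,7,10,11,14,15,18,19,22,23,26,27,30,31): 0⊕1⊕0⊕0⊕1⊕1⊕1⊕0⊕1⊕0⊕0⊕1⊕0⊕1⊕1⊕1 = 1
s4 (pos 4,5,6,7,12,13,14,15,20,21,22,23,28,29,30,31): 0⊕0⊕0⊕0⊕0⊕1⊕1⊕0⊕0⊕0⊕0⊕1⊕0⊕0⊕1⊕1 = 1
s8 (pos 8,9,10,11,12,13,14,15,24,25,26,27,28,29,30,31): 1⊕0⊕1⊕1⊕0⊕1⊕1⊕0⊕1⊕1⊕0⊕1⊕0⊕0⊕1⊕1 = 0
s16 (pos 16,17,18,19,20,21,22,23,24,25,26,27,28,29,30,31): 1⊕0⊕1⊕0⊕0⊕0⊕0⊕1⊕1⊕1⊕0⊕1⊕0⊕0⊕1⊕1 = 0
Syndrome s16…s1 = 00110 → error at position 6.
Flip position 6: 1010000101101101010000111010011 → 1010010101101101010000111010011

1010010101101101010000111010011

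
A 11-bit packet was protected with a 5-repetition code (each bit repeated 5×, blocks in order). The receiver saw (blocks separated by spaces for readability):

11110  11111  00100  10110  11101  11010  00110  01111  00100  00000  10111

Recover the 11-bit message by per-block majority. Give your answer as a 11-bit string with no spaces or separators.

Block 1 (11110): 4 ones → 1
Block 2 (11111): 5 ones → 1
Block 3 (00100): 1 one → 0
Block 4 (10110): 3 ones → 1
Block 5 (11101): 4 ones → 1
Block 6 (11010): 3 ones → 1
Block 7 (00110): 2 ones → 0
Block 8 (01111): 4 ones → 1
Block 9 (00100): 1 one → 0
Block 10 (00000): 0 ones → 0
Block 11 (10111): 4 ones → 1

11011101001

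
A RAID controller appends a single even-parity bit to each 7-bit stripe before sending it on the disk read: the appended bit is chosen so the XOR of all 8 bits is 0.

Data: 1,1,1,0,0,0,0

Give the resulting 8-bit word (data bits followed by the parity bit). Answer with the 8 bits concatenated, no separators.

XOR of the 7 data bits: 1⊕1⊕1⊕0⊕0⊕0⊕0 = 1
Parity bit = 1 (so all 8 bits XOR to 0).

11100001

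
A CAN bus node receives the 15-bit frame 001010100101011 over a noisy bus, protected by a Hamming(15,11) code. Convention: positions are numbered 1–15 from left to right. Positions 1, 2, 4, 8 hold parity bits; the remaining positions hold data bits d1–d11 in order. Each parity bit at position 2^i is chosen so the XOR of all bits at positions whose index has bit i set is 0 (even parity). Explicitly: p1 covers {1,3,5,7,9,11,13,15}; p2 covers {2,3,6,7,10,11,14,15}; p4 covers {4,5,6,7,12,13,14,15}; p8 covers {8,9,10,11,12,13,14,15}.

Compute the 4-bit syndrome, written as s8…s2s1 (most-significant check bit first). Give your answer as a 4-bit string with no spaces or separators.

s1 (pos 1,3,5,7,9,11,13,15): 0⊕1⊕1⊕1⊕0⊕0⊕0⊕1 = 0
s2 (pos 2,3,6,7,10,11,14,15): 0⊕1⊕0⊕1⊕1⊕0⊕1⊕1 = 1
s4 (pos 4,5,6,7,12,13,14,15): 0⊕1⊕0⊕1⊕1⊕0⊕1⊕1 = 1
s8 (pos 8,9,10,11,12,13,14,15): 0⊕0⊕1⊕0⊕1⊕0⊕1⊕1 = 0
Syndrome s8…s1 = 0110 → error at position 6.

0110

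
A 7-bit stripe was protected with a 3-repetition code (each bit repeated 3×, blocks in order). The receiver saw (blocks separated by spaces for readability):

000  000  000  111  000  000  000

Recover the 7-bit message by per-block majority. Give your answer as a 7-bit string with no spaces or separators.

Block 1 (000): 0 ones → 0
Block 2 (000): 0 ones → 0
Block 3 (000): 0 ones → 0
Block 4 (111): 3 ones → 1
Block 5 (000): 0 ones → 0
Block 6 (000): 0 ones → 0
Block 7 (000): 0 ones → 0

0001000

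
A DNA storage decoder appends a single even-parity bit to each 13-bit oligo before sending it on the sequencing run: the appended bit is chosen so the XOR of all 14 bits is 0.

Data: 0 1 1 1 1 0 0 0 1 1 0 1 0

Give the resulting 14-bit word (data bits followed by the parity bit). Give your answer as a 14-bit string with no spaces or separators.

XOR of the 13 data bits: 0⊕1⊕1⊕1⊕1⊕0⊕0⊕0⊕1⊕1⊕0⊕1⊕0 = 1
Parity bit = 1 (so all 14 bits XOR to 0).

01111000110101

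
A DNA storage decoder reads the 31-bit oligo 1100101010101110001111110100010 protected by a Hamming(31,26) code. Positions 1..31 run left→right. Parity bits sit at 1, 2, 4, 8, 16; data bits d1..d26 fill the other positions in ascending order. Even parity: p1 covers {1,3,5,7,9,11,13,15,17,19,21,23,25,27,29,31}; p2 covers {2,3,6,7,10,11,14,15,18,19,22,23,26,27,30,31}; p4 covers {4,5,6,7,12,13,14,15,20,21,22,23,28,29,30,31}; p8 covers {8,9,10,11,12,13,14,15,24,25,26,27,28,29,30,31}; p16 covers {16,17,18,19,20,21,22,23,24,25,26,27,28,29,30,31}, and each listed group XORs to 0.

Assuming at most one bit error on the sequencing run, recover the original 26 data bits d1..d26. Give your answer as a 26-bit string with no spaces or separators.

01011010111001111110100010

s1 (pos 1,3,5,7,9,11,13,15,17,19,21,23,25,27,29,31): 1⊕0⊕1⊕1⊕1⊕1⊕1⊕1⊕0⊕1⊕1⊕1⊕0⊕0⊕0⊕0 = 0
s2 (pos 2,3,6,7,10,11,14,15,18,19,22,23,26,27,30,31): 1⊕0⊕0⊕1⊕0⊕1⊕1⊕1⊕0⊕1⊕1⊕1⊕1⊕0⊕1⊕0 = 0
s4 (pos 4,5,6,7,12,13,14,15,20,21,22,23,28,29,30,31): 0⊕1⊕0⊕1⊕0⊕1⊕1⊕1⊕1⊕1⊕1⊕1⊕0⊕0⊕1⊕0 = 0
s8 (pos 8,9,10,11,12,13,14,15,24,25,26,27,28,29,30,31): 0⊕1⊕0⊕1⊕0⊕1⊕1⊕1⊕1⊕0⊕1⊕0⊕0⊕0⊕1⊕0 = 0
s16 (pos 16,17,18,19,20,21,22,23,24,25,26,27,28,29,30,31): 0⊕0⊕0⊕1⊕1⊕1⊕1⊕1⊕1⊕0⊕1⊕0⊕0⊕0⊕1⊕0 = 0
Syndrome s16…s1 = 00000 → no error.
Read data bits from positions 3,5,6,7,9,10,11,12,13,14,15,17,18,19,20,21,22,23,24,25,26,27,28,29,30,31: 01011010111001111110100010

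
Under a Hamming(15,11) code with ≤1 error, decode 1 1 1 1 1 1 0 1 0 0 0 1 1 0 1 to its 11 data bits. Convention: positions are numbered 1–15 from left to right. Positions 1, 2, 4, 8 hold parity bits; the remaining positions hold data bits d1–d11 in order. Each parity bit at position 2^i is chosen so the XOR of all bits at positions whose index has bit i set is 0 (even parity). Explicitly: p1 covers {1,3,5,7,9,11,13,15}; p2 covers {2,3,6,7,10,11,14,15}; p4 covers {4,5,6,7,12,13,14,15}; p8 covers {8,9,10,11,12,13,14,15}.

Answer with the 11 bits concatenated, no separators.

s1 (pos 1,3,5,7,9,11,13,15): 1⊕1⊕1⊕0⊕0⊕0⊕1⊕1 = 1
s2 (pos 2,3,6,7,10,11,14,15): 1⊕1⊕1⊕0⊕0⊕0⊕0⊕1 = 0
s4 (pos 4,5,6,7,12,13,14,15): 1⊕1⊕1⊕0⊕1⊕1⊕0⊕1 = 0
s8 (pos 8,9,10,11,12,13,14,15): 1⊕0⊕0⊕0⊕1⊕1⊕0⊕1 = 0
Syndrome s8…s1 = 0001 → error at position 1.
Flip position 1: 111111010001101 → 011111010001101
Read data bits from positions 3,5,6,7,9,10,11,12,13,14,15: 11100001101

11100001101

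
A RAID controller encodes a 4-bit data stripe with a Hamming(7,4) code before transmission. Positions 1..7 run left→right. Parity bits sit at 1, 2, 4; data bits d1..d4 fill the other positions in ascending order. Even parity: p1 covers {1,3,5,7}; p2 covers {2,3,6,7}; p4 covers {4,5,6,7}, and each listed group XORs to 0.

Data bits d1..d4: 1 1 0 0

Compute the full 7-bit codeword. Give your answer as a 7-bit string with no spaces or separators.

0111100

Place data at non-parity positions: p1 p2 1 p4 1 0 0
p1 (pos 1,3,5,7): XOR of data positions = 1⊕1⊕0 = 0
p2 (pos 2,3,6,7): XOR of data positions = 1⊕0⊕0 = 1
p4 (pos 4,5,6,7): XOR of data positions = 1⊕0⊕0 = 1
Codeword: 0111100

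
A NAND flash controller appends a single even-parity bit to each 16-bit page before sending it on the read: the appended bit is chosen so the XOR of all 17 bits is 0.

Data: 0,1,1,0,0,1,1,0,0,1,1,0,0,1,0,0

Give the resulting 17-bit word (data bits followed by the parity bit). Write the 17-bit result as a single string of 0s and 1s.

01100110011001001

XOR of the 16 data bits: 0⊕1⊕1⊕0⊕0⊕1⊕1⊕0⊕0⊕1⊕1⊕0⊕0⊕1⊕0⊕0 = 1
Parity bit = 1 (so all 17 bits XOR to 0).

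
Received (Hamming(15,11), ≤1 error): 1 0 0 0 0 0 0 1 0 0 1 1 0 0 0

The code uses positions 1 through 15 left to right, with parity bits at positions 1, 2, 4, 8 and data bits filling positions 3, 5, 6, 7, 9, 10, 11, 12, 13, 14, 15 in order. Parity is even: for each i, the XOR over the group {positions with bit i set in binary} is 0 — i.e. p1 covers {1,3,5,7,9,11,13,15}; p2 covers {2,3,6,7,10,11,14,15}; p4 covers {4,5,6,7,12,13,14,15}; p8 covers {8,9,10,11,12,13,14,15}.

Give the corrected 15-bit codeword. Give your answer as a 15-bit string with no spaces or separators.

100000010011010

s1 (pos 1,3,5,7,9,11,13,15): 1⊕0⊕0⊕0⊕0⊕1⊕0⊕0 = 0
s2 (pos 2,3,6,7,10,11,14,15): 0⊕0⊕0⊕0⊕0⊕1⊕0⊕0 = 1
s4 (pos 4,5,6,7,12,13,14,15): 0⊕0⊕0⊕0⊕1⊕0⊕0⊕0 = 1
s8 (pos 8,9,10,11,12,13,14,15): 1⊕0⊕0⊕1⊕1⊕0⊕0⊕0 = 1
Syndrome s8…s1 = 1110 → error at position 14.
Flip position 14: 100000010011000 → 100000010011010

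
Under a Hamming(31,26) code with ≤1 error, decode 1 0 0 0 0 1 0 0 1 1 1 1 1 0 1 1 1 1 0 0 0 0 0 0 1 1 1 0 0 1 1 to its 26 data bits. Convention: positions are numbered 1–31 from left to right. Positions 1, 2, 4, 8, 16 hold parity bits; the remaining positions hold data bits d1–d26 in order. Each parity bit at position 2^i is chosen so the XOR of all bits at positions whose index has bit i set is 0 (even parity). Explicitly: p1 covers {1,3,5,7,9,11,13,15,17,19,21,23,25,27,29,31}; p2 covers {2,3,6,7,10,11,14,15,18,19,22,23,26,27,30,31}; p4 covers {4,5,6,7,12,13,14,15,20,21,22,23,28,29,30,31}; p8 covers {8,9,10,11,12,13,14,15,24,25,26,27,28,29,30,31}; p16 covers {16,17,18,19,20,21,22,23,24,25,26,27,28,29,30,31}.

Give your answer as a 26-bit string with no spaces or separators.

00101101101110000001110011

s1 (pos 1,3,5,7,9,11,13,15,17,19,21,23,25,27,29,31): 1⊕0⊕0⊕0⊕1⊕1⊕1⊕1⊕1⊕0⊕0⊕0⊕1⊕1⊕0⊕1 = 1
s2 (pos 2,3,6,7,10,11,14,15,18,19,22,23,26,27,30,31): 0⊕0⊕1⊕0⊕1⊕1⊕0⊕1⊕1⊕0⊕0⊕0⊕1⊕1⊕1⊕1 = 1
s4 (pos 4,5,6,7,12,13,14,15,20,21,22,23,28,29,30,31): 0⊕0⊕1⊕0⊕1⊕1⊕0⊕1⊕0⊕0⊕0⊕0⊕0⊕0⊕1⊕1 = 0
s8 (pos 8,9,10,11,12,13,14,15,24,25,26,27,28,29,30,31): 0⊕1⊕1⊕1⊕1⊕1⊕0⊕1⊕0⊕1⊕1⊕1⊕0⊕0⊕1⊕1 = 1
s16 (pos 16,17,18,19,20,21,22,23,24,25,26,27,28,29,30,31): 1⊕1⊕1⊕0⊕0⊕0⊕0⊕0⊕0⊕1⊕1⊕1⊕0⊕0⊕1⊕1 = 0
Syndrome s16…s1 = 01011 → error at position 11.
Flip position 11: 1000010011111011110000001110011 → 1000010011011011110000001110011
Read data bits from positions 3,5,6,7,9,10,11,12,13,14,15,17,18,19,20,21,22,23,24,25,26,27,28,29,30,31: 00101101101110000001110011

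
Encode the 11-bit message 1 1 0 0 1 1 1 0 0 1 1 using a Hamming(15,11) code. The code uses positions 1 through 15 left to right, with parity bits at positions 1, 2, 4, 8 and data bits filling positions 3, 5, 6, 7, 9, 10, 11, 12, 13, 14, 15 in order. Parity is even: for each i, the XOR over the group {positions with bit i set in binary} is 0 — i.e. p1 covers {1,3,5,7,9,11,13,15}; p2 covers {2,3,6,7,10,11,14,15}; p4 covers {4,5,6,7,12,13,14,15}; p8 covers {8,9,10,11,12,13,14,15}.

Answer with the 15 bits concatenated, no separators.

Place data at non-parity positions: p1 p2 1 p4 1 0 0 p8 1 1 1 0 0 1 1
p1 (pos 1,3,5,7,9,11,13,15): XOR of data positions = 1⊕1⊕0⊕1⊕1⊕0⊕1 = 1
p2 (pos 2,3,6,7,10,11,14,15): XOR of data positions = 1⊕0⊕0⊕1⊕1⊕1⊕1 = 1
p4 (pos 4,5,6,7,12,13,14,15): XOR of data positions = 1⊕0⊕0⊕0⊕0⊕1⊕1 = 1
p8 (pos 8,9,10,11,12,13,14,15): XOR of data positions = 1⊕1⊕1⊕0⊕0⊕1⊕1 = 1
Codeword: 111110011110011

111110011110011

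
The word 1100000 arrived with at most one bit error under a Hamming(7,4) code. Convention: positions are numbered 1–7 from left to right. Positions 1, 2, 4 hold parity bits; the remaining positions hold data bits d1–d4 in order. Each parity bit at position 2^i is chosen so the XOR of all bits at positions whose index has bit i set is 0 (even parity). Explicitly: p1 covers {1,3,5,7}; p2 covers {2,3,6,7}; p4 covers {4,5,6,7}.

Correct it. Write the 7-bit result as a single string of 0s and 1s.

s1 (pos 1,3,5,7): 1⊕0⊕0⊕0 = 1
s2 (pos 2,3,6,7): 1⊕0⊕0⊕0 = 1
s4 (pos 4,5,6,7): 0⊕0⊕0⊕0 = 0
Syndrome s4…s1 = 011 → error at position 3.
Flip position 3: 1100000 → 1110000

1110000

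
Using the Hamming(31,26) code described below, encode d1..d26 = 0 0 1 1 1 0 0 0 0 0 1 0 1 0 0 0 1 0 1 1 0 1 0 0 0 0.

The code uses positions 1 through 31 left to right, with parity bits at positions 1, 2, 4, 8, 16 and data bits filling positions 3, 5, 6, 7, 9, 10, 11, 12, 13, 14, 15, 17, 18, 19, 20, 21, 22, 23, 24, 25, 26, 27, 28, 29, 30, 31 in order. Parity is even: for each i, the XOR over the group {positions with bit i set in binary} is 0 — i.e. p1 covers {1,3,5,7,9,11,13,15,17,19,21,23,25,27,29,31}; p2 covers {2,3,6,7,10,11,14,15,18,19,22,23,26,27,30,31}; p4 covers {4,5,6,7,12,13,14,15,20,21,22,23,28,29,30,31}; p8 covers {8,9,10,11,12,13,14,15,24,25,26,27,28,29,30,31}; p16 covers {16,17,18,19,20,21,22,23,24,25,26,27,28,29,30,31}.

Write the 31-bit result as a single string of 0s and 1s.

1000011110000011010001011010000

Place data at non-parity positions: p1 p2 0 p4 0 1 1 p8 1 0 0 0 0 0 1 p16 0 1 0 0 0 1 0 1 1 0 1 0 0 0 0
p1 (pos 1,3,5,7,9,11,13,15,17,19,21,23,25,27,29,31): XOR of data positions = 0⊕0⊕1⊕1⊕0⊕0⊕1⊕0⊕0⊕0⊕0⊕1⊕1⊕0⊕0 = 1
p2 (pos 2,3,6,7,10,11,14,15,18,19,22,23,26,27,30,31): XOR of data positions = 0⊕1⊕1⊕0⊕0⊕0⊕1⊕1⊕0⊕1⊕0⊕0⊕1⊕0⊕0 = 0
p4 (pos 4,5,6,7,12,13,14,15,20,21,22,23,28,29,30,31): XOR of data positions = 0⊕1⊕1⊕0⊕0⊕0⊕1⊕0⊕0⊕1⊕0⊕0⊕0⊕0⊕0 = 0
p8 (pos 8,9,10,11,12,13,14,15,24,25,26,27,28,29,30,31): XOR of data positions = 1⊕0⊕0⊕0⊕0⊕0⊕1⊕1⊕1⊕0⊕1⊕0⊕0⊕0⊕0 = 1
p16 (pos 16,17,18,19,20,21,22,23,24,25,26,27,28,29,30,31): XOR of data positions = 0⊕1⊕0⊕0⊕0⊕1⊕0⊕1⊕1⊕0⊕1⊕0⊕0⊕0⊕0 = 1
Codeword: 1000011110000011010001011010000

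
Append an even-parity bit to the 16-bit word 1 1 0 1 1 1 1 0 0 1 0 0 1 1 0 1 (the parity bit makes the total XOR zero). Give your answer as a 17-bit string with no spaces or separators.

11011110010011010

XOR of the 16 data bits: 1⊕1⊕0⊕1⊕1⊕1⊕1⊕0⊕0⊕1⊕0⊕0⊕1⊕1⊕0⊕1 = 0
Parity bit = 0 (so all 17 bits XOR to 0).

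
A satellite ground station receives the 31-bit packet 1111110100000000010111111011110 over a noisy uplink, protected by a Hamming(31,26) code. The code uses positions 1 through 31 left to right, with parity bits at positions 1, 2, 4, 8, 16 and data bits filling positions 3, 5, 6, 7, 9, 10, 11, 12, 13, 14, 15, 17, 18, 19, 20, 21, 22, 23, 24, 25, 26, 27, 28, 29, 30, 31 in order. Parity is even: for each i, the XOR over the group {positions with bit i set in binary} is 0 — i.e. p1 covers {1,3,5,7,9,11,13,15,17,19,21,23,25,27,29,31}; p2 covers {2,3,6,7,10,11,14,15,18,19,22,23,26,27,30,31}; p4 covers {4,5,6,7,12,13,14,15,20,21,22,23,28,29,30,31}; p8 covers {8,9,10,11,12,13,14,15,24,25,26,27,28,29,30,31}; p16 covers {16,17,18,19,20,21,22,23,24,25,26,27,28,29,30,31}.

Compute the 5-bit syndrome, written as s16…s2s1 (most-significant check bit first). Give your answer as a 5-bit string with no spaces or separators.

11000

s1 (pos 1,3,5,7,9,11,13,15,17,19,21,23,25,27,29,31): 1⊕1⊕1⊕0⊕0⊕0⊕0⊕0⊕0⊕0⊕1⊕1⊕1⊕1⊕1⊕0 = 0
s2 (pos 2,3,6,7,10,11,14,15,18,19,22,23,26,27,30,31): 1⊕1⊕1⊕0⊕0⊕0⊕0⊕0⊕1⊕0⊕1⊕1⊕0⊕1⊕1⊕0 = 0
s4 (pos 4,5,6,7,12,13,14,15,20,21,22,23,28,29,30,31): 1⊕1⊕1⊕0⊕0⊕0⊕0⊕0⊕1⊕1⊕1⊕1⊕1⊕1⊕1⊕0 = 0
s8 (pos 8,9,10,11,12,13,14,15,24,25,26,27,28,29,30,31): 1⊕0⊕0⊕0⊕0⊕0⊕0⊕0⊕1⊕1⊕0⊕1⊕1⊕1⊕1⊕0 = 1
s16 (pos 16,17,18,19,20,21,22,23,24,25,26,27,28,29,30,31): 0⊕0⊕1⊕0⊕1⊕1⊕1⊕1⊕1⊕1⊕0⊕1⊕1⊕1⊕1⊕0 = 1
Syndrome s16…s1 = 11000 → error at position 24.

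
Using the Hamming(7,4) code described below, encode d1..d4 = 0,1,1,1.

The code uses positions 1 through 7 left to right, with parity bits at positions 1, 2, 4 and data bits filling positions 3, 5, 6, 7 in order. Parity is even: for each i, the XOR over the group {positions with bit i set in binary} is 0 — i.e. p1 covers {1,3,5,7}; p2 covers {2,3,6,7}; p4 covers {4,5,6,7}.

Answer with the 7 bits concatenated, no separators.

0001111

Place data at non-parity positions: p1 p2 0 p4 1 1 1
p1 (pos 1,3,5,7): XOR of data positions = 0⊕1⊕1 = 0
p2 (pos 2,3,6,7): XOR of data positions = 0⊕1⊕1 = 0
p4 (pos 4,5,6,7): XOR of data positions = 1⊕1⊕1 = 1
Codeword: 0001111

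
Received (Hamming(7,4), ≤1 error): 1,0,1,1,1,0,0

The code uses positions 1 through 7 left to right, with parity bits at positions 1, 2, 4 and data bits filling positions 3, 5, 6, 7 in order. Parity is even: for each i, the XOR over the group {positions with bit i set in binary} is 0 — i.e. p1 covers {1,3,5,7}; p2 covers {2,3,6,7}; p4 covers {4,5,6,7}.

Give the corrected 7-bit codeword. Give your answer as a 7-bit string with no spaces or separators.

s1 (pos 1,3,5,7): 1⊕1⊕1⊕0 = 1
s2 (pos 2,3,6,7): 0⊕1⊕0⊕0 = 1
s4 (pos 4,5,6,7): 1⊕1⊕0⊕0 = 0
Syndrome s4…s1 = 011 → error at position 3.
Flip position 3: 1011100 → 1001100

1001100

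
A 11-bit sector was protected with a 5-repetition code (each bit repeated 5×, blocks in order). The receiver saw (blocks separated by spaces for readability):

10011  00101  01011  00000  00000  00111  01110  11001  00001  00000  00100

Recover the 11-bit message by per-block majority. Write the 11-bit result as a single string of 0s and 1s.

Block 1 (10011): 3 ones → 1
Block 2 (00101): 2 ones → 0
Block 3 (01011): 3 ones → 1
Block 4 (00000): 0 ones → 0
Block 5 (00000): 0 ones → 0
Block 6 (00111): 3 ones → 1
Block 7 (01110): 3 ones → 1
Block 8 (11001): 3 ones → 1
Block 9 (00001): 1 one → 0
Block 10 (00000): 0 ones → 0
Block 11 (00100): 1 one → 0

10100111000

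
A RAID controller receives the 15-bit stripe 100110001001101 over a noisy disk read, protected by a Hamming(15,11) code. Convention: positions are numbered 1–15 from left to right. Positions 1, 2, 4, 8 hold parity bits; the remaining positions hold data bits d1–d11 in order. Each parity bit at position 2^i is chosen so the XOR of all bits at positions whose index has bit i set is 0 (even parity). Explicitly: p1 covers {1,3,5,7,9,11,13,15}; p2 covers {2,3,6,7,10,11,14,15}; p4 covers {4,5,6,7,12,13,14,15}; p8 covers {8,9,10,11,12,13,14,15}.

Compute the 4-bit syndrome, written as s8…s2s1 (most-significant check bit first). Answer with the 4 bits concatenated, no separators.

0111

s1 (pos 1,3,5,7,9,11,13,15): 1⊕0⊕1⊕0⊕1⊕0⊕1⊕1 = 1
s2 (pos 2,3,6,7,10,11,14,15): 0⊕0⊕0⊕0⊕0⊕0⊕0⊕1 = 1
s4 (pos 4,5,6,7,12,13,14,15): 1⊕1⊕0⊕0⊕1⊕1⊕0⊕1 = 1
s8 (pos 8,9,10,11,12,13,14,15): 0⊕1⊕0⊕0⊕1⊕1⊕0⊕1 = 0
Syndrome s8…s1 = 0111 → error at position 7.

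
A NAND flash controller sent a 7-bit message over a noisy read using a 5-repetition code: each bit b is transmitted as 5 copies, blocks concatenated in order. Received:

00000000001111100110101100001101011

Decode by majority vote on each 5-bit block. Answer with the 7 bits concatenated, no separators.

Block 1 (00000): 0 ones → 0
Block 2 (00000): 0 ones → 0
Block 3 (11111): 5 ones → 1
Block 4 (00110): 2 ones → 0
Block 5 (10110): 3 ones → 1
Block 6 (00011): 2 ones → 0
Block 7 (01011): 3 ones → 1

0010101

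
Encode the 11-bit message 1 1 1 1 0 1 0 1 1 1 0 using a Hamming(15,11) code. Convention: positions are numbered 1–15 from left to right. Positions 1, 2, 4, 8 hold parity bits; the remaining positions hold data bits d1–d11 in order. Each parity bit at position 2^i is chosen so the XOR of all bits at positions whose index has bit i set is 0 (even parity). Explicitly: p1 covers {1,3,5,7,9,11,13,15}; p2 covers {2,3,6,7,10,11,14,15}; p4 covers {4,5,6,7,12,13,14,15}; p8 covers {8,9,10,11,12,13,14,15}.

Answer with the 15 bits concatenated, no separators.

011011100101110

Place data at non-parity positions: p1 p2 1 p4 1 1 1 p8 0 1 0 1 1 1 0
p1 (pos 1,3,5,7,9,11,13,15): XOR of data positions = 1⊕1⊕1⊕0⊕0⊕1⊕0 = 0
p2 (pos 2,3,6,7,10,11,14,15): XOR of data positions = 1⊕1⊕1⊕1⊕0⊕1⊕0 = 1
p4 (pos 4,5,6,7,12,13,14,15): XOR of data positions = 1⊕1⊕1⊕1⊕1⊕1⊕0 = 0
p8 (pos 8,9,10,11,12,13,14,15): XOR of data positions = 0⊕1⊕0⊕1⊕1⊕1⊕0 = 0
Codeword: 011011100101110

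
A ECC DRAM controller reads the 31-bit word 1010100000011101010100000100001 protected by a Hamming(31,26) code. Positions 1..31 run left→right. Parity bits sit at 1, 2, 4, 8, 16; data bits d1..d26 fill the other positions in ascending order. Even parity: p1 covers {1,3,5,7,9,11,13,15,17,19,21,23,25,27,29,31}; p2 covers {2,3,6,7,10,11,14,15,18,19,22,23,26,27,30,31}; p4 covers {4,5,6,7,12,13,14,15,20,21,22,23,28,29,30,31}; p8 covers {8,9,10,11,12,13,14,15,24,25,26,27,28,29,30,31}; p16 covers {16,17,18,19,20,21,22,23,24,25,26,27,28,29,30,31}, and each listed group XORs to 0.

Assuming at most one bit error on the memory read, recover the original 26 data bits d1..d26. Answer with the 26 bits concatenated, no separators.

s1 (pos 1,3,5,7,9,11,13,15,17,19,21,23,25,27,29,31): 1⊕1⊕1⊕0⊕0⊕0⊕1⊕0⊕0⊕0⊕0⊕0⊕0⊕0⊕0⊕1 = 1
s2 (pos 2,3,6,7,10,11,14,15,18,19,22,23,26,27,30,31): 0⊕1⊕0⊕0⊕0⊕0⊕1⊕0⊕1⊕0⊕0⊕0⊕1⊕0⊕0⊕1 = 1
s4 (pos 4,5,6,7,12,13,14,15,20,21,22,23,28,29,30,31): 0⊕1⊕0⊕0⊕1⊕1⊕1⊕0⊕1⊕0⊕0⊕0⊕0⊕0⊕0⊕1 = 0
s8 (pos 8,9,10,11,12,13,14,15,24,25,26,27,28,29,30,31): 0⊕0⊕0⊕0⊕1⊕1⊕1⊕0⊕0⊕0⊕1⊕0⊕0⊕0⊕0⊕1 = 1
s16 (pos 16,17,18,19,20,21,22,23,24,25,26,27,28,29,30,31): 1⊕0⊕1⊕0⊕1⊕0⊕0⊕0⊕0⊕0⊕1⊕0⊕0⊕0⊕0⊕1 = 1
Syndrome s16…s1 = 11011 → error at position 27.
Flip position 27: 1010100000011101010100000100001 → 1010100000011101010100000110001
Read data bits from positions 3,5,6,7,9,10,11,12,13,14,15,17,18,19,20,21,22,23,24,25,26,27,28,29,30,31: 11000001110010100000110001

11000001110010100000110001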